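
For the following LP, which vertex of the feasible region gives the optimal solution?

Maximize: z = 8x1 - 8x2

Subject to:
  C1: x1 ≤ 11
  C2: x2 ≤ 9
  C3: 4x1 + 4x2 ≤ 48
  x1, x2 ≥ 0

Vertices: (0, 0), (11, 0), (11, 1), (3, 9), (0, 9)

Evaluate the objective at each vertex of the feasible region:
  z(0, 0) = 0
  z(11, 0) = 88  ←
  z(11, 1) = 80
  z(3, 9) = -48
  z(0, 9) = -72
The maximum is at x1 = 11, x2 = 0.

(11, 0)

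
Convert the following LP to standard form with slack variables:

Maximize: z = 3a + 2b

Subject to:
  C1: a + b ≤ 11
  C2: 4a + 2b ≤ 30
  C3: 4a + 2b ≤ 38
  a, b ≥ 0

max z = 3a + 2b

s.t.
  a + b + s1 = 11
  4a + 2b + s2 = 30
  4a + 2b + s3 = 38
  a, b, s1, s2, s3 ≥ 0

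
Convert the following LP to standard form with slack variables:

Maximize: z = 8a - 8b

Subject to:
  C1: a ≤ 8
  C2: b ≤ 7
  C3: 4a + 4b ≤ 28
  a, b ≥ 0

max z = 8a - 8b

s.t.
  a + s1 = 8
  b + s2 = 7
  4a + 4b + s3 = 28
  a, b, s1, s2, s3 ≥ 0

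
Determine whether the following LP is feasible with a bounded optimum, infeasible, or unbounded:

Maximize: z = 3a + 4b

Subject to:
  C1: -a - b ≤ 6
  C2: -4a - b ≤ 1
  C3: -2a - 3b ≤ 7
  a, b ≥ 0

Unbounded (objective can increase without bound)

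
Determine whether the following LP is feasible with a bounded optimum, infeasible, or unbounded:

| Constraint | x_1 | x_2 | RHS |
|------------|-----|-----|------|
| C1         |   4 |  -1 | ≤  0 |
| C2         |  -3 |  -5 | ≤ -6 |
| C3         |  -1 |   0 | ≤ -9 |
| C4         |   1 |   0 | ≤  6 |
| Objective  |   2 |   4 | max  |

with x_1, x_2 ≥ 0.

Infeasible (no feasible solution exists)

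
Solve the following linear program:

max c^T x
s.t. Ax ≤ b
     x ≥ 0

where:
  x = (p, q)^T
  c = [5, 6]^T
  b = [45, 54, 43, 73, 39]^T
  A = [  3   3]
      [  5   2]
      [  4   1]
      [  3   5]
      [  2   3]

Evaluate the objective at each vertex of the feasible region:
  z(0, 0) = 0
  z(10.75, 0) = 53.75
  z(10.67, 0.3333) = 55.33
  z(8, 7) = 82
  z(6, 9) = 84  ←
  z(0, 13) = 78
The maximum is at p = 6, q = 9.

p = 6, q = 9, z = 84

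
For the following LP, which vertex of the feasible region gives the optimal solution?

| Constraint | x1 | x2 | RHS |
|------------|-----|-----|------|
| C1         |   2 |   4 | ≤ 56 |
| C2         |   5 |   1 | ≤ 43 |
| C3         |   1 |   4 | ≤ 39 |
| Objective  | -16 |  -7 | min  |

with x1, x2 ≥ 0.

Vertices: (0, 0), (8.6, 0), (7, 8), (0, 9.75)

Evaluate the objective at each vertex of the feasible region:
  z(0, 0) = 0
  z(8.6, 0) = -137.6
  z(7, 8) = -168  ←
  z(0, 9.75) = -68.25
The minimum is at x1 = 7, x2 = 8.

(7, 8)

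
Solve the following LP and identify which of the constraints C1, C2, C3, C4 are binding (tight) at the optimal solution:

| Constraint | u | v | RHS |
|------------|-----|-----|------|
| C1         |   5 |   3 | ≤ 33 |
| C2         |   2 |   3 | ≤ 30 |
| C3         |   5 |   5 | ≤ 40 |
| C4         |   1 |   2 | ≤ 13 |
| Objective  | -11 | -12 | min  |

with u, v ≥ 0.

At u = 3, v = 5, compute slack b - a·x for each constraint:
  C1: 33 − 30 = 3  (slack)
  C2: 30 − 21 = 9  (slack)
  C3: 40 − 40 = 0  (binding)
  C4: 13 − 13 = 0  (binding)

Optimal: u = 3, v = 5
Binding: C3, C4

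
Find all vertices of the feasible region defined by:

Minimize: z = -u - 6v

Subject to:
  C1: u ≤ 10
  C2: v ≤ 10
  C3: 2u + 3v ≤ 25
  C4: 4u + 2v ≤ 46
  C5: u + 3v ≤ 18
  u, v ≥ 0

(0, 0), (10, 0), (10, 1.667), (7, 3.667), (0, 6)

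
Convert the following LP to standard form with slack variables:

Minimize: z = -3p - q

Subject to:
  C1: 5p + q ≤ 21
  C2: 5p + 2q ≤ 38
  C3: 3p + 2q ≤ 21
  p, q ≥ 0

min z = -3p - q

s.t.
  5p + q + s1 = 21
  5p + 2q + s2 = 38
  3p + 2q + s3 = 21
  p, q, s1, s2, s3 ≥ 0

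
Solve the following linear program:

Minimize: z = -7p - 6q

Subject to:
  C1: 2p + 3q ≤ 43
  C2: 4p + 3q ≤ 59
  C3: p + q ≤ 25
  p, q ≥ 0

Evaluate the objective at each vertex of the feasible region:
  z(0, 0) = 0
  z(14.75, 0) = -103.2
  z(8, 9) = -110  ←
  z(0, 14.33) = -86
The minimum is at p = 8, q = 9.

p = 8, q = 9, z = -110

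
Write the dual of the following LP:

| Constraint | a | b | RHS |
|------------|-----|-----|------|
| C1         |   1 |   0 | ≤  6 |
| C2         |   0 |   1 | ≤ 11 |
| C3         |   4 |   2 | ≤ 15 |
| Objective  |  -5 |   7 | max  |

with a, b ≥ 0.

Primal max cᵀx s.t. Ax ≤ b, x ≥ 0  →  Dual min bᵀy s.t. Aᵀy ≥ c, y ≥ 0.

Minimize: z = 6y1 + 11y2 + 15y3

Subject to:
  y1 + 4y3 ≥ -5
  y2 + 2y3 ≥ 7
  y1, y2, y3 ≥ 0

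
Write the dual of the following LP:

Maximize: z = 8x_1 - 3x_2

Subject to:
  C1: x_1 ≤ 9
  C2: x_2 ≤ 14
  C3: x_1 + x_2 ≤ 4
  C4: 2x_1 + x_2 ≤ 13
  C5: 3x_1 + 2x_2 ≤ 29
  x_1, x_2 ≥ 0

Primal max cᵀx s.t. Ax ≤ b, x ≥ 0  →  Dual min bᵀy s.t. Aᵀy ≥ c, y ≥ 0.

Minimize: z = 9y1 + 14y2 + 4y3 + 13y4 + 29y5

Subject to:
  y1 + y3 + 2y4 + 3y5 ≥ 8
  y2 + y3 + y4 + 2y5 ≥ -3
  y1, y2, y3, y4, y5 ≥ 0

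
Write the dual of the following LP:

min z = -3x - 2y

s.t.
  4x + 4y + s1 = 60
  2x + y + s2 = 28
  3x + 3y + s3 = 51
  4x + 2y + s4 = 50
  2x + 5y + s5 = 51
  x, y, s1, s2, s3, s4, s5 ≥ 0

Primal min cᵀx s.t. Ax ≤ b, x ≥ 0  →  Dual max −bᵀy s.t. Aᵀy ≥ −c, y ≥ 0.

Maximize: z = -60y1 - 28y2 - 51y3 - 50y4 - 51y5

Subject to:
  4y1 + 2y2 + 3y3 + 4y4 + 2y5 ≥ 3
  4y1 + y2 + 3y3 + 2y4 + 5y5 ≥ 2
  y1, y2, y3, y4, y5 ≥ 0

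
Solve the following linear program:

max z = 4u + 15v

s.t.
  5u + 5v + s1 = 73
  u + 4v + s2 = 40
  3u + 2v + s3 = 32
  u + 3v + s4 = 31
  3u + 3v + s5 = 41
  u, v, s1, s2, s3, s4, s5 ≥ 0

Evaluate the objective at each vertex of the feasible region:
  z(0, 0) = 0
  z(10.67, 0) = 42.67
  z(4.857, 8.714) = 150.1
  z(4, 9) = 151  ←
  z(0, 10) = 150
The maximum is at u = 4, v = 9.

u = 4, v = 9, z = 151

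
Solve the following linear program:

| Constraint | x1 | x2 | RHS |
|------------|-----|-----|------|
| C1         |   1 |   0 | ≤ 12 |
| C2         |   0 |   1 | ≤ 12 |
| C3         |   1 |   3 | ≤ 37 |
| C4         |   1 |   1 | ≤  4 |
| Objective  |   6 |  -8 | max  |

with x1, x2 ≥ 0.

Evaluate the objective at each vertex of the feasible region:
  z(0, 0) = 0
  z(4, 0) = 24  ←
  z(0, 4) = -32
The maximum is at x1 = 4, x2 = 0.

x1 = 4, x2 = 0, z = 24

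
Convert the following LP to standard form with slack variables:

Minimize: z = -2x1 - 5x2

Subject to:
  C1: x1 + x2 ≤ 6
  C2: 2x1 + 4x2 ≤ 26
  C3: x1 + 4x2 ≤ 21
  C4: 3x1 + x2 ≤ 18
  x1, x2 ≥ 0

min z = -2x1 - 5x2

s.t.
  x1 + x2 + s1 = 6
  2x1 + 4x2 + s2 = 26
  x1 + 4x2 + s3 = 21
  3x1 + x2 + s4 = 18
  x1, x2, s1, s2, s3, s4 ≥ 0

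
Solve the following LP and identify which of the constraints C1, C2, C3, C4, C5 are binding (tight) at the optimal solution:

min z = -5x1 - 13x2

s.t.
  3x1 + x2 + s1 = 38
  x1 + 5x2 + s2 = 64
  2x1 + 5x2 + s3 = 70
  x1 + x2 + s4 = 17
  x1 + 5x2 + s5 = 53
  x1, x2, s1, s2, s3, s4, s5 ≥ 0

At x1 = 8, x2 = 9, compute slack b - a·x for each constraint:
  C1: 38 − 33 = 5  (slack)
  C2: 64 − 53 = 11  (slack)
  C3: 70 − 61 = 9  (slack)
  C4: 17 − 17 = 0  (binding)
  C5: 53 − 53 = 0  (binding)

Optimal: x1 = 8, x2 = 9
Binding: C4, C5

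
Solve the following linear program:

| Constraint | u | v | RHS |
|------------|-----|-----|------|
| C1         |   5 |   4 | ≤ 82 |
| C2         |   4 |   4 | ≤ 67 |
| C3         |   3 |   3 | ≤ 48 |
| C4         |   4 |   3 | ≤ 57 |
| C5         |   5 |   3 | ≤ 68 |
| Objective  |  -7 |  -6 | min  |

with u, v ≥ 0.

Evaluate the objective at each vertex of the feasible region:
  z(0, 0) = 0
  z(13.6, 0) = -95.2
  z(11, 4.333) = -103
  z(9, 7) = -105  ←
  z(0, 16) = -96
The minimum is at u = 9, v = 7.

u = 9, v = 7, z = -105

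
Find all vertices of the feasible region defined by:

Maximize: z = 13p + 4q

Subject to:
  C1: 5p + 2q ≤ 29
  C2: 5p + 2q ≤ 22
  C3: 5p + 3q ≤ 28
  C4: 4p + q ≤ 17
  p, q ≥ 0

(0, 0), (4.25, 0), (4, 1), (2, 6), (0, 9.333)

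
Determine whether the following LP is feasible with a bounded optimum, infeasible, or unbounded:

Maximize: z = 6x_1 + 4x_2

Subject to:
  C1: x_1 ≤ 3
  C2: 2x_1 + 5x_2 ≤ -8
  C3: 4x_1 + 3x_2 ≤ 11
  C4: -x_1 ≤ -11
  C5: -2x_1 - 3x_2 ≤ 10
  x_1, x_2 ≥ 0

Infeasible (no feasible solution exists)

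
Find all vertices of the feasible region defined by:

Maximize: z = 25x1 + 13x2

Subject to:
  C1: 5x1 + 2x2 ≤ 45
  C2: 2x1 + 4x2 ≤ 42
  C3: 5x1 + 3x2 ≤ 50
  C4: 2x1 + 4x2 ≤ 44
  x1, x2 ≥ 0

(0, 0), (9, 0), (7, 5), (5.286, 7.857), (0, 10.5)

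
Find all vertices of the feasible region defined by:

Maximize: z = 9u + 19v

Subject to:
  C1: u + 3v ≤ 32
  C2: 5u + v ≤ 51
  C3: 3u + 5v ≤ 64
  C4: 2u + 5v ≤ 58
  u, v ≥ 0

(0, 0), (10.2, 0), (8.682, 7.591), (8, 8), (0, 10.67)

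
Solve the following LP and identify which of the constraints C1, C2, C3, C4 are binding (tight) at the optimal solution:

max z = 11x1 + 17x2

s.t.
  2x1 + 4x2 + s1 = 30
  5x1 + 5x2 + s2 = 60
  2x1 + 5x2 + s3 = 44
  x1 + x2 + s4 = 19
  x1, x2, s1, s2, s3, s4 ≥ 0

At x1 = 9, x2 = 3, compute slack b - a·x for each constraint:
  C1: 30 − 30 = 0  (binding)
  C2: 60 − 60 = 0  (binding)
  C3: 44 − 33 = 11  (slack)
  C4: 19 − 12 = 7  (slack)

Optimal: x1 = 9, x2 = 3
Binding: C1, C2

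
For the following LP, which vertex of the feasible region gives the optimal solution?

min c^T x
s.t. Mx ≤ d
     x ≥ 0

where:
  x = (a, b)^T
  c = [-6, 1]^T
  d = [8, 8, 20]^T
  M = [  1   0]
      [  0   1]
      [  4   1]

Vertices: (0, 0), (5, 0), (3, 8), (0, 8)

Evaluate the objective at each vertex of the feasible region:
  z(0, 0) = 0
  z(5, 0) = -30  ←
  z(3, 8) = -10
  z(0, 8) = 8
The minimum is at a = 5, b = 0.

(5, 0)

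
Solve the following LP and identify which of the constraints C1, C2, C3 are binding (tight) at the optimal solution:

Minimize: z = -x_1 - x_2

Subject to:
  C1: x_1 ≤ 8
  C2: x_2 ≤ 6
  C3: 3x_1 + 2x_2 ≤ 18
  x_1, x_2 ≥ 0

At x_1 = 2, x_2 = 6, compute slack b - a·x for each constraint:
  C1: 8 − 2 = 6  (slack)
  C2: 6 − 6 = 0  (binding)
  C3: 18 − 18 = 0  (binding)

Optimal: x_1 = 2, x_2 = 6
Binding: C2, C3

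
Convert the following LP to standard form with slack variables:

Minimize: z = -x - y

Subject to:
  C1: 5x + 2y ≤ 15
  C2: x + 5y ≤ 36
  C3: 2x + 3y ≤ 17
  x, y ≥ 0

min z = -x - y

s.t.
  5x + 2y + s1 = 15
  x + 5y + s2 = 36
  2x + 3y + s3 = 17
  x, y, s1, s2, s3 ≥ 0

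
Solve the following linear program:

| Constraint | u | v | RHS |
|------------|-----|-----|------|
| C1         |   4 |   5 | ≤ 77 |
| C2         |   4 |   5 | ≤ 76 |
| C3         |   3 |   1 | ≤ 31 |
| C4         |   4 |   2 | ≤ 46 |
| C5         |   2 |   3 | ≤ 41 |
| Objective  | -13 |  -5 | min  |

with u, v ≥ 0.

Evaluate the objective at each vertex of the feasible region:
  z(0, 0) = 0
  z(10.33, 0) = -134.3
  z(8, 7) = -139  ←
  z(7, 9) = -136
  z(0, 13.67) = -68.33
The minimum is at u = 8, v = 7.

u = 8, v = 7, z = -139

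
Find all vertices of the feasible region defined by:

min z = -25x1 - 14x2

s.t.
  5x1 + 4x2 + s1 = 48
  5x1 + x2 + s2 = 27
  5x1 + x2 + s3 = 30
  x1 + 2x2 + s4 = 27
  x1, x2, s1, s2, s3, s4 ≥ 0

(0, 0), (5.4, 0), (4, 7), (0, 12)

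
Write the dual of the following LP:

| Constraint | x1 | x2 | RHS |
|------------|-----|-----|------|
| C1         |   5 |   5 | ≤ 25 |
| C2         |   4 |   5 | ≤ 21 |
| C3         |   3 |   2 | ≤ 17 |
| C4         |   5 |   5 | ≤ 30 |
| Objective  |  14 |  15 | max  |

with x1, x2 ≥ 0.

Primal max cᵀx s.t. Ax ≤ b, x ≥ 0  →  Dual min bᵀy s.t. Aᵀy ≥ c, y ≥ 0.

Minimize: z = 25y1 + 21y2 + 17y3 + 30y4

Subject to:
  5y1 + 4y2 + 3y3 + 5y4 ≥ 14
  5y1 + 5y2 + 2y3 + 5y4 ≥ 15
  y1, y2, y3, y4 ≥ 0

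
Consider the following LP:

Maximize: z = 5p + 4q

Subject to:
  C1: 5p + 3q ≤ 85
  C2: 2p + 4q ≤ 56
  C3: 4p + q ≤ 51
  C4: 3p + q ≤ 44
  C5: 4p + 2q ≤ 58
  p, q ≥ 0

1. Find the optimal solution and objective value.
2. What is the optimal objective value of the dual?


1. p = 10, q = 9, z = 86
2. 86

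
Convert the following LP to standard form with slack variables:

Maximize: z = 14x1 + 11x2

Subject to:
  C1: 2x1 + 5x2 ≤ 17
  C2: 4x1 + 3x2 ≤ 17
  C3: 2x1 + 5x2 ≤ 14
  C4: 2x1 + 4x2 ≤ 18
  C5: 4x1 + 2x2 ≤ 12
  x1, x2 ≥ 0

max z = 14x1 + 11x2

s.t.
  2x1 + 5x2 + s1 = 17
  4x1 + 3x2 + s2 = 17
  2x1 + 5x2 + s3 = 14
  2x1 + 4x2 + s4 = 18
  4x1 + 2x2 + s5 = 12
  x1, x2, s1, s2, s3, s4, s5 ≥ 0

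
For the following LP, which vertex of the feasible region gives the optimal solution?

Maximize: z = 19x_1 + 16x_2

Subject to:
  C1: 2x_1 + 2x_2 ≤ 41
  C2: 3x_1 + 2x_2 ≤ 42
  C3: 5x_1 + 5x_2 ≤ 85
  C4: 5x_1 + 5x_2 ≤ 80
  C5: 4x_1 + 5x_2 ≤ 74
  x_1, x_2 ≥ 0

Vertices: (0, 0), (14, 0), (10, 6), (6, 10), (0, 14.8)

Evaluate the objective at each vertex of the feasible region:
  z(0, 0) = 0
  z(14, 0) = 266
  z(10, 6) = 286  ←
  z(6, 10) = 274
  z(0, 14.8) = 236.8
The maximum is at x_1 = 10, x_2 = 6.

(10, 6)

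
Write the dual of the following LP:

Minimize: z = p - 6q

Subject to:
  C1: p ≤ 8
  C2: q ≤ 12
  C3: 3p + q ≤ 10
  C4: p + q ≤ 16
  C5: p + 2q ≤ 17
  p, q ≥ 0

Primal min cᵀx s.t. Ax ≤ b, x ≥ 0  →  Dual max −bᵀy s.t. Aᵀy ≥ −c, y ≥ 0.

Maximize: z = -8y1 - 12y2 - 10y3 - 16y4 - 17y5

Subject to:
  y1 + 3y3 + y4 + y5 ≥ -1
  y2 + y3 + y4 + 2y5 ≥ 6
  y1, y2, y3, y4, y5 ≥ 0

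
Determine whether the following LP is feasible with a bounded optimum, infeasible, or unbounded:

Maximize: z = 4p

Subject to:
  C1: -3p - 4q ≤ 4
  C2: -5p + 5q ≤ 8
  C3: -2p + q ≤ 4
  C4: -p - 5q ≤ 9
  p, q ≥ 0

Unbounded (objective can increase without bound)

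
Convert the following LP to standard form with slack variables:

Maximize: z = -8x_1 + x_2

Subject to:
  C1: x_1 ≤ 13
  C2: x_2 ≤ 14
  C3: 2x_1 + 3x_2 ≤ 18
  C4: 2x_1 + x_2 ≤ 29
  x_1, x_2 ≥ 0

max z = -8x_1 + x_2

s.t.
  x_1 + s1 = 13
  x_2 + s2 = 14
  2x_1 + 3x_2 + s3 = 18
  2x_1 + x_2 + s4 = 29
  x_1, x_2, s1, s2, s3, s4 ≥ 0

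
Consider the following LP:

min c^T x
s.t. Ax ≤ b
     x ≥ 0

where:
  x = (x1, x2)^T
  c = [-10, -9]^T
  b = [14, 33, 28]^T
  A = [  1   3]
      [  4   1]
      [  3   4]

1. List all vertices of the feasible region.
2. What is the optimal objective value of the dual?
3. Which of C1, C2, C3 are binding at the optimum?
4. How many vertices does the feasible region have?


1. (0, 0), (8.25, 0), (8, 1), (5.6, 2.8), (0, 4.667)
2. -89
3. C2, C3
4. 5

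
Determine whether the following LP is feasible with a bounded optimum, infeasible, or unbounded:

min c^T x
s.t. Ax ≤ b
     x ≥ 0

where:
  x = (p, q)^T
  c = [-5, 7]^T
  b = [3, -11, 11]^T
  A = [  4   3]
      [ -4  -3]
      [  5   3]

Infeasible (no feasible solution exists)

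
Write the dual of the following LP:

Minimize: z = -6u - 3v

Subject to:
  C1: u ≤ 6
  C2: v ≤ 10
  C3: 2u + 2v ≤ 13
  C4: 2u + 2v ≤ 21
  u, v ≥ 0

Primal min cᵀx s.t. Ax ≤ b, x ≥ 0  →  Dual max −bᵀy s.t. Aᵀy ≥ −c, y ≥ 0.

Maximize: z = -6y1 - 10y2 - 13y3 - 21y4

Subject to:
  y1 + 2y3 + 2y4 ≥ 6
  y2 + 2y3 + 2y4 ≥ 3
  y1, y2, y3, y4 ≥ 0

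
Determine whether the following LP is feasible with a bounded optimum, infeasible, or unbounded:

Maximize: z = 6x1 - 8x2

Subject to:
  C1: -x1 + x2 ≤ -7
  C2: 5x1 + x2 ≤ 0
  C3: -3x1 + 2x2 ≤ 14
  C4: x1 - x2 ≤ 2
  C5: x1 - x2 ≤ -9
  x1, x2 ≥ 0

Infeasible (no feasible solution exists)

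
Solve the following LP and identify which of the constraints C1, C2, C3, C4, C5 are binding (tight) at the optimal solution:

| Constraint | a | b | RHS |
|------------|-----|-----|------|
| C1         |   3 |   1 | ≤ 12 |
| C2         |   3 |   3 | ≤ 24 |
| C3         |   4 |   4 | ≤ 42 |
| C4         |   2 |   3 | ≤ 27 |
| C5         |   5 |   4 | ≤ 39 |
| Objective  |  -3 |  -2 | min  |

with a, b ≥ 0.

At a = 2, b = 6, compute slack b - a·x for each constraint:
  C1: 12 − 12 = 0  (binding)
  C2: 24 − 24 = 0  (binding)
  C3: 42 − 32 = 10  (slack)
  C4: 27 − 22 = 5  (slack)
  C5: 39 − 34 = 5  (slack)

Optimal: a = 2, b = 6
Binding: C1, C2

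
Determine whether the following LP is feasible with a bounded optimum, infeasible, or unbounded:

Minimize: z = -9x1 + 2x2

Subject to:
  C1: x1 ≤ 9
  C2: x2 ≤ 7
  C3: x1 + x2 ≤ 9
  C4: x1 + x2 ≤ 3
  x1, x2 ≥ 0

Feasible with a bounded optimal solution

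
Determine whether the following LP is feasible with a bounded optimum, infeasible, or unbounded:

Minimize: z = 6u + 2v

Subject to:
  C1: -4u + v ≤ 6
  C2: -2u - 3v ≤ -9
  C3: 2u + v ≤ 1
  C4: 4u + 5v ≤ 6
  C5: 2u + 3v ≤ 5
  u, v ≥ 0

Infeasible (no feasible solution exists)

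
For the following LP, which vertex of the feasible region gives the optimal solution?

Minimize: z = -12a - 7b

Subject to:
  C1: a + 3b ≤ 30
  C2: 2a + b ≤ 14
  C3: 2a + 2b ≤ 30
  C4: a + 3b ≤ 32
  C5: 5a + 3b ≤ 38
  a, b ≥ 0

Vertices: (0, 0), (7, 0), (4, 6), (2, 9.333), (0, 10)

Evaluate the objective at each vertex of the feasible region:
  z(0, 0) = 0
  z(7, 0) = -84
  z(4, 6) = -90  ←
  z(2, 9.333) = -89.33
  z(0, 10) = -70
The minimum is at a = 4, b = 6.

(4, 6)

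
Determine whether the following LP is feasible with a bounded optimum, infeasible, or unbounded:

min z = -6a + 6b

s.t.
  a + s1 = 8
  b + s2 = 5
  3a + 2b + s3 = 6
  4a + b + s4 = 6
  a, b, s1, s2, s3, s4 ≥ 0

Feasible with a bounded optimal solution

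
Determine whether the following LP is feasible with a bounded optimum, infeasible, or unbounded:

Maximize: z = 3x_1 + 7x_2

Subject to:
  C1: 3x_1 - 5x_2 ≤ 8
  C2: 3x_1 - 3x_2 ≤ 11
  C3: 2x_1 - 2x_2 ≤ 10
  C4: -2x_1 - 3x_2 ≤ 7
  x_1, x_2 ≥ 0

Unbounded (objective can increase without bound)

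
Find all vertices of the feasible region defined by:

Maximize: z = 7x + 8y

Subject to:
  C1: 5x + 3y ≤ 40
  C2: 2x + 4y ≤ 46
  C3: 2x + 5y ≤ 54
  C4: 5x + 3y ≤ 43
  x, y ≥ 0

(0, 0), (8, 0), (2, 10), (0, 10.8)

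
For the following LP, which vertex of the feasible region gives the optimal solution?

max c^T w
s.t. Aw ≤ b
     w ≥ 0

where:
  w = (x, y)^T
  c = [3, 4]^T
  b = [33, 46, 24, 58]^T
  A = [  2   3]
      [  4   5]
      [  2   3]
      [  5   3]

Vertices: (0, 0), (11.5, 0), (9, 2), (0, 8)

Evaluate the objective at each vertex of the feasible region:
  z(0, 0) = 0
  z(11.5, 0) = 34.5
  z(9, 2) = 35  ←
  z(0, 8) = 32
The maximum is at x = 9, y = 2.

(9, 2)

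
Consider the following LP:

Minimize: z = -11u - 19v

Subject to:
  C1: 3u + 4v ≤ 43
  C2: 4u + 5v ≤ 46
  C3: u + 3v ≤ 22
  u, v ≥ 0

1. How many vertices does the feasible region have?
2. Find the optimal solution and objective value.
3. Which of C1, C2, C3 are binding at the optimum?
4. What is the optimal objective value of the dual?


1. 4
2. u = 4, v = 6, z = -158
3. C2, C3
4. -158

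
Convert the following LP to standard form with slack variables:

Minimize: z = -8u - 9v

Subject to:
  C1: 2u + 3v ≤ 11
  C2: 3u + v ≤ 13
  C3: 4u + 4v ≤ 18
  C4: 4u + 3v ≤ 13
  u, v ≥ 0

min z = -8u - 9v

s.t.
  2u + 3v + s1 = 11
  3u + v + s2 = 13
  4u + 4v + s3 = 18
  4u + 3v + s4 = 13
  u, v, s1, s2, s3, s4 ≥ 0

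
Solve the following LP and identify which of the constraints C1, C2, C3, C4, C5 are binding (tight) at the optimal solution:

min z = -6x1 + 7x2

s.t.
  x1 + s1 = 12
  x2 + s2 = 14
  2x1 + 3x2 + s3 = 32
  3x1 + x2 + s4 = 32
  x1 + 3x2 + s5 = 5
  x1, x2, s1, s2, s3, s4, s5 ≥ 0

At x1 = 5, x2 = 0, compute slack b - a·x for each constraint:
  C1: 12 − 5 = 7  (slack)
  C2: 14 − 0 = 14  (slack)
  C3: 32 − 10 = 22  (slack)
  C4: 32 − 15 = 17  (slack)
  C5: 5 − 5 = 0  (binding)

Optimal: x1 = 5, x2 = 0
Binding: C5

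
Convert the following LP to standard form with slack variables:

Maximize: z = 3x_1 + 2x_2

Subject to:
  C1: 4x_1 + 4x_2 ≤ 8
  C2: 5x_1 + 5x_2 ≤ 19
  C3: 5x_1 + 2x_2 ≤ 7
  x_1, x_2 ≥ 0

max z = 3x_1 + 2x_2

s.t.
  4x_1 + 4x_2 + s1 = 8
  5x_1 + 5x_2 + s2 = 19
  5x_1 + 2x_2 + s3 = 7
  x_1, x_2, s1, s2, s3 ≥ 0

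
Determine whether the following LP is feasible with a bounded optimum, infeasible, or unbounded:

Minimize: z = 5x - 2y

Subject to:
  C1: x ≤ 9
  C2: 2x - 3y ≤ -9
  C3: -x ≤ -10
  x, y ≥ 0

Infeasible (no feasible solution exists)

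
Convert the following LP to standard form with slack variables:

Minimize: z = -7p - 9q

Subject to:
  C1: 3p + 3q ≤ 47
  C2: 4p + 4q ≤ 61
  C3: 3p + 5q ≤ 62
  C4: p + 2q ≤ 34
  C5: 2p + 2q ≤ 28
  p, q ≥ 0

min z = -7p - 9q

s.t.
  3p + 3q + s1 = 47
  4p + 4q + s2 = 61
  3p + 5q + s3 = 62
  p + 2q + s4 = 34
  2p + 2q + s5 = 28
  p, q, s1, s2, s3, s4, s5 ≥ 0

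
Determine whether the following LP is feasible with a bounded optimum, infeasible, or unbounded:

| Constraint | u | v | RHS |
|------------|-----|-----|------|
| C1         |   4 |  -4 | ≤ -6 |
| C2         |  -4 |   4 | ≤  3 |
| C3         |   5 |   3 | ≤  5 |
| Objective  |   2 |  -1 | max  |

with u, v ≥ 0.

Infeasible (no feasible solution exists)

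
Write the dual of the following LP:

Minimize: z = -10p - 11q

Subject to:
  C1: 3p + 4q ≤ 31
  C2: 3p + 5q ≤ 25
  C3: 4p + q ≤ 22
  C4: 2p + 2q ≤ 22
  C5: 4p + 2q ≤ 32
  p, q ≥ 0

Primal min cᵀx s.t. Ax ≤ b, x ≥ 0  →  Dual max −bᵀy s.t. Aᵀy ≥ −c, y ≥ 0.

Maximize: z = -31y1 - 25y2 - 22y3 - 22y4 - 32y5

Subject to:
  3y1 + 3y2 + 4y3 + 2y4 + 4y5 ≥ 10
  4y1 + 5y2 + y3 + 2y4 + 2y5 ≥ 11
  y1, y2, y3, y4, y5 ≥ 0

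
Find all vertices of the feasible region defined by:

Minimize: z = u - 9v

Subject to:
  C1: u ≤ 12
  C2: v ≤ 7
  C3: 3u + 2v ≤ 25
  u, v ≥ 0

(0, 0), (8.333, 0), (3.667, 7), (0, 7)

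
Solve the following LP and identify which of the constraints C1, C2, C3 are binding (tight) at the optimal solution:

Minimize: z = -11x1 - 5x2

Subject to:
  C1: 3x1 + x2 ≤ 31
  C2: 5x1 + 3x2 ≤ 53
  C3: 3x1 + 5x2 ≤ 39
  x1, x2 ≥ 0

At x1 = 10, x2 = 1, compute slack b - a·x for each constraint:
  C1: 31 − 31 = 0  (binding)
  C2: 53 − 53 = 0  (binding)
  C3: 39 − 35 = 4  (slack)

Optimal: x1 = 10, x2 = 1
Binding: C1, C2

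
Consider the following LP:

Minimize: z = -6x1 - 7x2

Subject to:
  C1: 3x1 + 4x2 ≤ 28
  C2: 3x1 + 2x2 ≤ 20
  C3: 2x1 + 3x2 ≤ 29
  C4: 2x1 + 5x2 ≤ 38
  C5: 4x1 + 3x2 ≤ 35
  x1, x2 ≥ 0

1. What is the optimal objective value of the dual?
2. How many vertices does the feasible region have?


1. -52
2. 4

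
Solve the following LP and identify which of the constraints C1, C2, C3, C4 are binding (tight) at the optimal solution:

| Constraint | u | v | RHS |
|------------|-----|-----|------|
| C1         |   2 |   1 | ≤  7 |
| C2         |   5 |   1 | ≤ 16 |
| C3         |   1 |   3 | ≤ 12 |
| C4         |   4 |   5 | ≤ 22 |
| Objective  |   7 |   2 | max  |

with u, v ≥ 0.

At u = 3, v = 1, compute slack b - a·x for each constraint:
  C1: 7 − 7 = 0  (binding)
  C2: 16 − 16 = 0  (binding)
  C3: 12 − 6 = 6  (slack)
  C4: 22 − 17 = 5  (slack)

Optimal: u = 3, v = 1
Binding: C1, C2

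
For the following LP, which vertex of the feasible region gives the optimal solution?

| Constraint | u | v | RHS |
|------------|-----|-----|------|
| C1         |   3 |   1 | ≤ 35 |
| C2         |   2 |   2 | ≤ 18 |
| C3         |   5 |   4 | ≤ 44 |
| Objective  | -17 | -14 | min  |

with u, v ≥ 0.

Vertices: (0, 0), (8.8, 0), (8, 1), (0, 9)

Evaluate the objective at each vertex of the feasible region:
  z(0, 0) = 0
  z(8.8, 0) = -149.6
  z(8, 1) = -150  ←
  z(0, 9) = -126
The minimum is at u = 8, v = 1.

(8, 1)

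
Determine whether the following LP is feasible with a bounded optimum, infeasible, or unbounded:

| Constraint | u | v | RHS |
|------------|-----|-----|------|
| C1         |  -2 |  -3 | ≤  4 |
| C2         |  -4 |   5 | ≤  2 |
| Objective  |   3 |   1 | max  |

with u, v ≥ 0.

Unbounded (objective can increase without bound)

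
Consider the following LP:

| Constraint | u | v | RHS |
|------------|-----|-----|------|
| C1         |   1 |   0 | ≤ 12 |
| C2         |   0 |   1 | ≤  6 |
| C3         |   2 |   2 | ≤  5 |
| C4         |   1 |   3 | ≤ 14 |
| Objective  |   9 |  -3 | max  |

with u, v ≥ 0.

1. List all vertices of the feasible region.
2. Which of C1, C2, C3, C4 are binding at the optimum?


1. (0, 0), (2.5, 0), (0, 2.5)
2. C3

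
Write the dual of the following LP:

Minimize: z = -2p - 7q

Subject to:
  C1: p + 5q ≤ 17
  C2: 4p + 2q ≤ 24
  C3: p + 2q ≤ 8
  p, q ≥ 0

Primal min cᵀx s.t. Ax ≤ b, x ≥ 0  →  Dual max −bᵀy s.t. Aᵀy ≥ −c, y ≥ 0.

Maximize: z = -17y1 - 24y2 - 8y3

Subject to:
  y1 + 4y2 + y3 ≥ 2
  5y1 + 2y2 + 2y3 ≥ 7
  y1, y2, y3 ≥ 0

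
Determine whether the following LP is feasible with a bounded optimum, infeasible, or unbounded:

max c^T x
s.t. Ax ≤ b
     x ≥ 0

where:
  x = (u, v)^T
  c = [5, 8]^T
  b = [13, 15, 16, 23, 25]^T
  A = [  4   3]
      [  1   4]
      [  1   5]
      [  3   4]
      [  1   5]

Feasible with a bounded optimal solution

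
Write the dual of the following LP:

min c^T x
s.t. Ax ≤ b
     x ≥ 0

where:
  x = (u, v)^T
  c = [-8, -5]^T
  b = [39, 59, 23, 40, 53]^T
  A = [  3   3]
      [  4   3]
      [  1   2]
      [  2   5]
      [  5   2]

Primal min cᵀx s.t. Ax ≤ b, x ≥ 0  →  Dual max −bᵀy s.t. Aᵀy ≥ −c, y ≥ 0.

Maximize: z = -39y1 - 59y2 - 23y3 - 40y4 - 53y5

Subject to:
  3y1 + 4y2 + y3 + 2y4 + 5y5 ≥ 8
  3y1 + 3y2 + 2y3 + 5y4 + 2y5 ≥ 5
  y1, y2, y3, y4, y5 ≥ 0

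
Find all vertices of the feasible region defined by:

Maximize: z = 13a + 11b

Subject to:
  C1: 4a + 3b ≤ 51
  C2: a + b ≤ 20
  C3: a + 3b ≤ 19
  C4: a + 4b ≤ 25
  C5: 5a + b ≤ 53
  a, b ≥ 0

(0, 0), (10.6, 0), (10, 3), (1, 6), (0, 6.25)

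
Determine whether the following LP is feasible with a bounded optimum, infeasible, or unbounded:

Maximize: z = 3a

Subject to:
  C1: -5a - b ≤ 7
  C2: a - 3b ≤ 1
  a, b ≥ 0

Unbounded (objective can increase without bound)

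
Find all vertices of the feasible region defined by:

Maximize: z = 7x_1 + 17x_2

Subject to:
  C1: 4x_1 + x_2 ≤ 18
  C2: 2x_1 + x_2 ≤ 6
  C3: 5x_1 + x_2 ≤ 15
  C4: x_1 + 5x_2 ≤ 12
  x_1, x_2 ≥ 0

(0, 0), (3, 0), (2, 2), (0, 2.4)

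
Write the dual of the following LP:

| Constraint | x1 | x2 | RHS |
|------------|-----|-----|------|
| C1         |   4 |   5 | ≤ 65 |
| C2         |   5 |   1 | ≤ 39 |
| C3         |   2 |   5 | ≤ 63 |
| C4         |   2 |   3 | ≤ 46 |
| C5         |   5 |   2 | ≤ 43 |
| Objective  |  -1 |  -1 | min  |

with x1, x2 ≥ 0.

Primal min cᵀx s.t. Ax ≤ b, x ≥ 0  →  Dual max −bᵀy s.t. Aᵀy ≥ −c, y ≥ 0.

Maximize: z = -65y1 - 39y2 - 63y3 - 46y4 - 43y5

Subject to:
  4y1 + 5y2 + 2y3 + 2y4 + 5y5 ≥ 1
  5y1 + y2 + 5y3 + 3y4 + 2y5 ≥ 1
  y1, y2, y3, y4, y5 ≥ 0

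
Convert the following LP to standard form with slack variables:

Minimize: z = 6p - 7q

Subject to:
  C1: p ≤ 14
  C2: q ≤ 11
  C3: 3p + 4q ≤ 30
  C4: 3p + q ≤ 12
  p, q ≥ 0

min z = 6p - 7q

s.t.
  p + s1 = 14
  q + s2 = 11
  3p + 4q + s3 = 30
  3p + q + s4 = 12
  p, q, s1, s2, s3, s4 ≥ 0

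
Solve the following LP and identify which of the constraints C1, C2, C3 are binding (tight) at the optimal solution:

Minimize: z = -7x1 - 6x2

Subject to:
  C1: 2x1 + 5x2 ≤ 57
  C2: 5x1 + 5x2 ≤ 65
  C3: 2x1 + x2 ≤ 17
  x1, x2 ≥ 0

At x1 = 4, x2 = 9, compute slack b - a·x for each constraint:
  C1: 57 − 53 = 4  (slack)
  C2: 65 − 65 = 0  (binding)
  C3: 17 − 17 = 0  (binding)

Optimal: x1 = 4, x2 = 9
Binding: C2, C3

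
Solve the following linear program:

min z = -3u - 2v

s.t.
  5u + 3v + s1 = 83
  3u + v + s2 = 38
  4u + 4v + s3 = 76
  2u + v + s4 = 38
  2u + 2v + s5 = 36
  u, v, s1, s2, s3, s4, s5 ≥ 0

Evaluate the objective at each vertex of the feasible region:
  z(0, 0) = 0
  z(12.67, 0) = -38
  z(10, 8) = -46  ←
  z(0, 18) = -36
The minimum is at u = 10, v = 8.

u = 10, v = 8, z = -46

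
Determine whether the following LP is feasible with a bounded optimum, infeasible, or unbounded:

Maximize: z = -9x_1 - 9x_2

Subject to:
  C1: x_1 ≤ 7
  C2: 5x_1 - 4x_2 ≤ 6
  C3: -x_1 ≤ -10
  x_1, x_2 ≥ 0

Infeasible (no feasible solution exists)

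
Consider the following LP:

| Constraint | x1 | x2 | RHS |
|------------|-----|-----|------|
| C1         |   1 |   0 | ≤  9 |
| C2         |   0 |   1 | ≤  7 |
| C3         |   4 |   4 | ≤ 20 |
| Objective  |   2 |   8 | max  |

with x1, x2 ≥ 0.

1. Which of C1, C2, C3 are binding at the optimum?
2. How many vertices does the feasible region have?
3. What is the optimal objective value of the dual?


1. C3
2. 3
3. 40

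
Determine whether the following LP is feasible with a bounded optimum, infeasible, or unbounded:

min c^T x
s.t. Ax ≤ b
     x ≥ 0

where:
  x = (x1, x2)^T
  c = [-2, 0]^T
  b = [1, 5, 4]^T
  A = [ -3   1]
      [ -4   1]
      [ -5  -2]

Unbounded (objective can decrease without bound)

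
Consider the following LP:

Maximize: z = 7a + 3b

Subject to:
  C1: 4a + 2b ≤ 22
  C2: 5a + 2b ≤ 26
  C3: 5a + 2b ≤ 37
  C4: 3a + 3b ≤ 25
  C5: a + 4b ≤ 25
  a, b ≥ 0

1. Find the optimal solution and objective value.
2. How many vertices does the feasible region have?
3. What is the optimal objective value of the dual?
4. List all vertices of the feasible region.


1. a = 4, b = 3, z = 37
2. 5
3. 37
4. (0, 0), (5.2, 0), (4, 3), (2.714, 5.571), (0, 6.25)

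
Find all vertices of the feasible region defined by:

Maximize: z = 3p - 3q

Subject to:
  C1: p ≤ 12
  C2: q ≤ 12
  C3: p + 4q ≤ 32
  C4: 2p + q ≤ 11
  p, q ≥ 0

(0, 0), (5.5, 0), (1.714, 7.571), (0, 8)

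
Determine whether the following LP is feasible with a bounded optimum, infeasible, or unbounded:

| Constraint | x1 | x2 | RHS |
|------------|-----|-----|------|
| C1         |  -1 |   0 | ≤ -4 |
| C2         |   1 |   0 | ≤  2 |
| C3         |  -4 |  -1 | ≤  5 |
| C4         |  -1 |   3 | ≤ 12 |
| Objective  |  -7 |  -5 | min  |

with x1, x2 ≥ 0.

Infeasible (no feasible solution exists)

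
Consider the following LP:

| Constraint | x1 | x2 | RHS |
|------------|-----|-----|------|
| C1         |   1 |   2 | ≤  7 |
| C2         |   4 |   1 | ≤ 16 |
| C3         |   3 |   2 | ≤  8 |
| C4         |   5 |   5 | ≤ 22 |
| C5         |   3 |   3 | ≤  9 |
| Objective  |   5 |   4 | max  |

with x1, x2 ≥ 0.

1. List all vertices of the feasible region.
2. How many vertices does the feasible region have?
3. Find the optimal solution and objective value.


1. (0, 0), (2.667, 0), (2, 1), (0, 3)
2. 4
3. x1 = 2, x2 = 1, z = 14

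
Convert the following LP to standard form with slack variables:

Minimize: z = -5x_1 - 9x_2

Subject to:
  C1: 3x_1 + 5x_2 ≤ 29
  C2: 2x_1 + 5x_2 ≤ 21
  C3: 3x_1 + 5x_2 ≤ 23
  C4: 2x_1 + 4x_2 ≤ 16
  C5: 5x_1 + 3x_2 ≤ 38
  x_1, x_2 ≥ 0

min z = -5x_1 - 9x_2

s.t.
  3x_1 + 5x_2 + s1 = 29
  2x_1 + 5x_2 + s2 = 21
  3x_1 + 5x_2 + s3 = 23
  2x_1 + 4x_2 + s4 = 16
  5x_1 + 3x_2 + s5 = 38
  x_1, x_2, s1, s2, s3, s4, s5 ≥ 0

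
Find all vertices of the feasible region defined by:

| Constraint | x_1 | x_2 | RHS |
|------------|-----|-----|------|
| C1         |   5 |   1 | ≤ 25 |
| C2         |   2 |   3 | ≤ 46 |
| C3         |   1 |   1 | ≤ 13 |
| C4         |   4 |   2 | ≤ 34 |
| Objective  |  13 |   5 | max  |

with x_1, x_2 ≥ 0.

(0, 0), (5, 0), (3, 10), (0, 13)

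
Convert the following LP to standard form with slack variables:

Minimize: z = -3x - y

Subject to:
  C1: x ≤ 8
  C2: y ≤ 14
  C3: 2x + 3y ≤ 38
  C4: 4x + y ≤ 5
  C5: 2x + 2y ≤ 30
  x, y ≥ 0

min z = -3x - y

s.t.
  x + s1 = 8
  y + s2 = 14
  2x + 3y + s3 = 38
  4x + y + s4 = 5
  2x + 2y + s5 = 30
  x, y, s1, s2, s3, s4, s5 ≥ 0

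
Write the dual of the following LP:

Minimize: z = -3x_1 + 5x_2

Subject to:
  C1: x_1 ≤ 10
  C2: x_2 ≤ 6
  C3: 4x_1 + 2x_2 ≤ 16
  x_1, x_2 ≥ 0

Primal min cᵀx s.t. Ax ≤ b, x ≥ 0  →  Dual max −bᵀy s.t. Aᵀy ≥ −c, y ≥ 0.

Maximize: z = -10y1 - 6y2 - 16y3

Subject to:
  y1 + 4y3 ≥ 3
  y2 + 2y3 ≥ -5
  y1, y2, y3 ≥ 0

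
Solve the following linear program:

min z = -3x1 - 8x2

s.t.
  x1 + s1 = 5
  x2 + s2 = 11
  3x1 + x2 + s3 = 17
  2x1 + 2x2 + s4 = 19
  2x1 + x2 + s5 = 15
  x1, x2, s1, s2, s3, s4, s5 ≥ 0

Evaluate the objective at each vertex of the feasible region:
  z(0, 0) = 0
  z(5, 0) = -15
  z(5, 2) = -31
  z(3.75, 5.75) = -57.25
  z(0, 9.5) = -76  ←
The minimum is at x1 = 0, x2 = 9.5.

x1 = 0, x2 = 9.5, z = -76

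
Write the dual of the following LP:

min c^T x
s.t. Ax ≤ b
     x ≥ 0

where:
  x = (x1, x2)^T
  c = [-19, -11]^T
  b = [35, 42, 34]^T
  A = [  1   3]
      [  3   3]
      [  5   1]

Primal min cᵀx s.t. Ax ≤ b, x ≥ 0  →  Dual max −bᵀy s.t. Aᵀy ≥ −c, y ≥ 0.

Maximize: z = -35y1 - 42y2 - 34y3

Subject to:
  y1 + 3y2 + 5y3 ≥ 19
  3y1 + 3y2 + y3 ≥ 11
  y1, y2, y3 ≥ 0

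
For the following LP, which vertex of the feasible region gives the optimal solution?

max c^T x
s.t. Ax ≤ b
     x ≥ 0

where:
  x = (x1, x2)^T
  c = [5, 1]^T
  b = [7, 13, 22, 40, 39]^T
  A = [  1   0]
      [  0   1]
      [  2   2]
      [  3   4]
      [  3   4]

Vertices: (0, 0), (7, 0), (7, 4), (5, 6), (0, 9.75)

Evaluate the objective at each vertex of the feasible region:
  z(0, 0) = 0
  z(7, 0) = 35
  z(7, 4) = 39  ←
  z(5, 6) = 31
  z(0, 9.75) = 9.75
The maximum is at x1 = 7, x2 = 4.

(7, 4)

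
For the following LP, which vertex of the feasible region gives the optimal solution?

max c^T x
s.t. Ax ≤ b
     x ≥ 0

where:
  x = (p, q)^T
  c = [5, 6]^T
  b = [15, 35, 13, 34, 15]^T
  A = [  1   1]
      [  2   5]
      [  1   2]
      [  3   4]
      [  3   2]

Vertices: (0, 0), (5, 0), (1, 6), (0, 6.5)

Evaluate the objective at each vertex of the feasible region:
  z(0, 0) = 0
  z(5, 0) = 25
  z(1, 6) = 41  ←
  z(0, 6.5) = 39
The maximum is at p = 1, q = 6.

(1, 6)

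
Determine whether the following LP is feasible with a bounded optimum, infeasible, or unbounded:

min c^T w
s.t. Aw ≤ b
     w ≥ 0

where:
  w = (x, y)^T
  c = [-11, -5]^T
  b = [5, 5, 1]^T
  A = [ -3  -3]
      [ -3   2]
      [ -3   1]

Unbounded (objective can decrease without bound)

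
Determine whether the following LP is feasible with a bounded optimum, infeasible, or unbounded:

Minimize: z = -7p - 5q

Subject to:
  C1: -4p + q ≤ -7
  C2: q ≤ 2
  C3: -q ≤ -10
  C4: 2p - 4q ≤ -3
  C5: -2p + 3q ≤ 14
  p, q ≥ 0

Infeasible (no feasible solution exists)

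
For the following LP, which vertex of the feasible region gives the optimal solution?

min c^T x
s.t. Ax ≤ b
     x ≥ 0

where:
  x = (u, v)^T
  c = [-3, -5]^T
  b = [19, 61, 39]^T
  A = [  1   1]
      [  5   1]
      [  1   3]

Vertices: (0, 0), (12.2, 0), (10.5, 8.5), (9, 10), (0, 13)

Evaluate the objective at each vertex of the feasible region:
  z(0, 0) = 0
  z(12.2, 0) = -36.6
  z(10.5, 8.5) = -74
  z(9, 10) = -77  ←
  z(0, 13) = -65
The minimum is at u = 9, v = 10.

(9, 10)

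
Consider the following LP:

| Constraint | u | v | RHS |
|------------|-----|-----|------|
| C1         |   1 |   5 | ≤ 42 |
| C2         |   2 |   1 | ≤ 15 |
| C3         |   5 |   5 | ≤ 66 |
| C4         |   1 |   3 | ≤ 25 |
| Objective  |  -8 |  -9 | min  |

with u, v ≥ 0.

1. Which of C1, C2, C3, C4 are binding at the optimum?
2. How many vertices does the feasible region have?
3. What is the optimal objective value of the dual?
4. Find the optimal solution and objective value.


1. C2, C4
2. 4
3. -95
4. u = 4, v = 7, z = -95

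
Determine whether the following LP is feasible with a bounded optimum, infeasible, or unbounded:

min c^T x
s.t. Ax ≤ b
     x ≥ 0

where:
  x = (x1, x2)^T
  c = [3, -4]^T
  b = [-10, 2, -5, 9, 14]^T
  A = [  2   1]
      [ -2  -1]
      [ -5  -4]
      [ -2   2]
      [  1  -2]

Infeasible (no feasible solution exists)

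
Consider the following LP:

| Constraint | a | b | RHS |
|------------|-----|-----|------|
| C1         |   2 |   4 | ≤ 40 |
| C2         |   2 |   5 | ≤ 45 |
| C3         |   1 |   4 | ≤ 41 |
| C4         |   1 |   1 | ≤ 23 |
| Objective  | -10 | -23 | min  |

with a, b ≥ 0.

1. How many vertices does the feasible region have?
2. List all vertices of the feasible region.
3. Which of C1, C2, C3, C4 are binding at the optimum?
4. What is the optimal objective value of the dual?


1. 4
2. (0, 0), (20, 0), (10, 5), (0, 9)
3. C1, C2
4. -215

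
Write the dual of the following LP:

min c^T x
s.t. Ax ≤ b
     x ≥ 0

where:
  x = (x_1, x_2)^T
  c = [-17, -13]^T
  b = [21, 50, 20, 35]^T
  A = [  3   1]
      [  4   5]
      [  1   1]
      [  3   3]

Primal min cᵀx s.t. Ax ≤ b, x ≥ 0  →  Dual max −bᵀy s.t. Aᵀy ≥ −c, y ≥ 0.

Maximize: z = -21y1 - 50y2 - 20y3 - 35y4

Subject to:
  3y1 + 4y2 + y3 + 3y4 ≥ 17
  y1 + 5y2 + y3 + 3y4 ≥ 13
  y1, y2, y3, y4 ≥ 0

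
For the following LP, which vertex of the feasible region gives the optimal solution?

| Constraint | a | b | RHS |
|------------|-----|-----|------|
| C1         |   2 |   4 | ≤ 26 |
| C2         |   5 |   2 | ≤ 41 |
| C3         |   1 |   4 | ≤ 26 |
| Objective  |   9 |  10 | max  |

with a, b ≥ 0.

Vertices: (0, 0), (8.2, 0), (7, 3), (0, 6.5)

Evaluate the objective at each vertex of the feasible region:
  z(0, 0) = 0
  z(8.2, 0) = 73.8
  z(7, 3) = 93  ←
  z(0, 6.5) = 65
The maximum is at a = 7, b = 3.

(7, 3)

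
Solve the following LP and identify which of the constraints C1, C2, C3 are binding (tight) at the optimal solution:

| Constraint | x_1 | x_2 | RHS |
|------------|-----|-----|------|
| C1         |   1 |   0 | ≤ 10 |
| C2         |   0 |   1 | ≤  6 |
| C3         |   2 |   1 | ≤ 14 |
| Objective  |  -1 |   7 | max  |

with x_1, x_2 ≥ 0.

At x_1 = 0, x_2 = 6, compute slack b - a·x for each constraint:
  C1: 10 − 0 = 10  (slack)
  C2: 6 − 6 = 0  (binding)
  C3: 14 − 6 = 8  (slack)

Optimal: x_1 = 0, x_2 = 6
Binding: C2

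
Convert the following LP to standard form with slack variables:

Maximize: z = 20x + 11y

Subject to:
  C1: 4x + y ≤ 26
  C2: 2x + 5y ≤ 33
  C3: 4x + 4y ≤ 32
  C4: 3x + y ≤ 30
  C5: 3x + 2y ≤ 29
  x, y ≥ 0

max z = 20x + 11y

s.t.
  4x + y + s1 = 26
  2x + 5y + s2 = 33
  4x + 4y + s3 = 32
  3x + y + s4 = 30
  3x + 2y + s5 = 29
  x, y, s1, s2, s3, s4, s5 ≥ 0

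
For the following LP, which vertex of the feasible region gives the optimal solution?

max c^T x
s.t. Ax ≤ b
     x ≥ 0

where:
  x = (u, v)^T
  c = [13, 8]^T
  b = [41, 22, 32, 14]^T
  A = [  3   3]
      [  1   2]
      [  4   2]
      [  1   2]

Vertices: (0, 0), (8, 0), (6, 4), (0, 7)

Evaluate the objective at each vertex of the feasible region:
  z(0, 0) = 0
  z(8, 0) = 104
  z(6, 4) = 110  ←
  z(0, 7) = 56
The maximum is at u = 6, v = 4.

(6, 4)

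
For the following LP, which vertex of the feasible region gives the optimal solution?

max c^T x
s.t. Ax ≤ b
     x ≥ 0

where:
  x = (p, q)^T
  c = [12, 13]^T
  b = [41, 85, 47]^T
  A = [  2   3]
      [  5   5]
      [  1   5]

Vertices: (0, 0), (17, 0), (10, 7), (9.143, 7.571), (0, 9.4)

Evaluate the objective at each vertex of the feasible region:
  z(0, 0) = 0
  z(17, 0) = 204
  z(10, 7) = 211  ←
  z(9.143, 7.571) = 208.1
  z(0, 9.4) = 122.2
The maximum is at p = 10, q = 7.

(10, 7)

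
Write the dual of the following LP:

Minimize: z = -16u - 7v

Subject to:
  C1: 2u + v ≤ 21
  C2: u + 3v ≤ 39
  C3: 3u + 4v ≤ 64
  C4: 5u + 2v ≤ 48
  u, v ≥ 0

Primal min cᵀx s.t. Ax ≤ b, x ≥ 0  →  Dual max −bᵀy s.t. Aᵀy ≥ −c, y ≥ 0.

Maximize: z = -21y1 - 39y2 - 64y3 - 48y4

Subject to:
  2y1 + y2 + 3y3 + 5y4 ≥ 16
  y1 + 3y2 + 4y3 + 2y4 ≥ 7
  y1, y2, y3, y4 ≥ 0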